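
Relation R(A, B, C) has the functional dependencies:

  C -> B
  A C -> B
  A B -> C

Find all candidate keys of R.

Attribute A never appears on the right-hand side of any dependency, so A must belong to every candidate key.
{A}⁺ = {A}, which is not all of the schema, so we must add further attributes.
{A, B}⁺: AB→C adds C → {A, B, C}. Minimal: {B}⁺ = {B}; {A}⁺ = {A} — none reach the full schema.
{A, C}⁺: C→B adds B → {A, B, C}. Minimal: {C}⁺ = {B, C}; {A}⁺ = {A} — none reach the full schema.

(A, B), (A, C)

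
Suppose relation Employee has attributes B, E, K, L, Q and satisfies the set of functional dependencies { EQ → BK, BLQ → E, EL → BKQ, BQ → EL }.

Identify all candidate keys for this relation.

(B, Q), (E, L), (E, Q)

{B, Q}⁺: BQ→EL adds E, L; EQ→BK adds K → {B, E, K, L, Q}. Minimal: {Q}⁺ = {Q}; {B}⁺ = {B} — none reach the full schema.
{E, L}⁺: EL→BKQ adds B, K, Q → {B, E, K, L, Q}. Minimal: {L}⁺ = {L}; {E}⁺ = {E} — none reach the full schema.
{E, Q}⁺: EQ→BK adds B, K; BQ→EL adds L → {B, E, K, L, Q}. Minimal: {Q}⁺ = {Q}; {E}⁺ = {E} — none reach the full schema.
Any other superkey contains one of these as a subset, so there are no further candidate keys.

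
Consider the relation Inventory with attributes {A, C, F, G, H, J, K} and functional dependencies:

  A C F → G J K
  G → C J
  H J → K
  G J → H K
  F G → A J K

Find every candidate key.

(F, G), (A, C, F)

Attribute F never appears on the right-hand side of any dependency, so F must belong to every candidate key.
{F}⁺ = {F}, which is not all of the schema, so we must add further attributes.
{F, G}⁺: G→CJ adds C, J; GJ→HK adds H, K; FG→AJK adds A → {A, C, F, G, H, J, K}.
{A, C, F}⁺: ACF→GJK adds G, J, K; GJ→HK adds H → {A, C, F, G, H, J, K}.
Any other superkey contains one of these as a subset, so there are no further candidate keys.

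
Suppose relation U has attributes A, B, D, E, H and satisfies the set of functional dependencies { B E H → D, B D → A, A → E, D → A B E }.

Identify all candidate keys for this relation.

(D, H); (A, B, H); (B, E, H)

Attribute H never appears on the right-hand side of any dependency, so H must belong to every candidate key.
{H}⁺ = {H}, which is not all of the schema, so we must add further attributes.
{D, H}⁺: D→ABE adds A, B, E → {A, B, D, E, H}.
{A, B, H}⁺: A→E adds E; BEH→D adds D → {A, B, D, E, H}.
{B, E, H}⁺: BEH→D adds D; BD→A adds A → {A, B, D, E, H}.
Any other superkey contains one of these as a subset, so there are no further candidate keys.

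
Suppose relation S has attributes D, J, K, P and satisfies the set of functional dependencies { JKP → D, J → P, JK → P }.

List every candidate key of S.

{J, K}⁺: J→P adds P; JKP→D adds D → {D, J, K, P}. Minimal: {K}⁺ = {K}; {J}⁺ = {J, P} — none reach the full schema.

(J, K)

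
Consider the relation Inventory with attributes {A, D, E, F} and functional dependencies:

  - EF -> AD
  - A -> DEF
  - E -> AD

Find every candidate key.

{A}⁺: A→DEF adds D, E, F → {A, D, E, F}.
{E}⁺: E→AD adds A, D; A→DEF adds F → {A, D, E, F}.
Any other superkey contains one of these as a subset, so there are no further candidate keys.

(A), (E)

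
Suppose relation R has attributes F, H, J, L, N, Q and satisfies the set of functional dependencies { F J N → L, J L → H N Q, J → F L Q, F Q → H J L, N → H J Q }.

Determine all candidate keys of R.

{J}, {N}, {F, Q}

{J}⁺: J→FLQ adds F, L, Q; FQ→HJL adds H; JL→HNQ adds N → {F, H, J, L, N, Q}.
{N}⁺: N→HJQ adds H, J, Q; J→FLQ adds F, L → {F, H, J, L, N, Q}.
{F, Q}⁺: FQ→HJL adds H, J, L; JL→HNQ adds N → {F, H, J, L, N, Q}.
Any other superkey contains one of these as a subset, so there are no further candidate keys.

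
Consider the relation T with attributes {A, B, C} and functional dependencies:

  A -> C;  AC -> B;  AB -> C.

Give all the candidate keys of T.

Attribute A never appears on the right-hand side of any dependency, so A must belong to every candidate key.
{A}⁺ = {A, B, C}, which is all of the schema, so {A} is the only candidate key.

A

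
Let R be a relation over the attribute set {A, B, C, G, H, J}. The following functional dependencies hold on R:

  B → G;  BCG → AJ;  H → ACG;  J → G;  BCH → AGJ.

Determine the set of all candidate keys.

Attributes B, H never appear on any right-hand side, so every candidate key must contain {B, H}.
{B, H}⁺ = {A, B, C, G, H, J}, which is all of the schema, so {B, H} is the only candidate key.

{B, H}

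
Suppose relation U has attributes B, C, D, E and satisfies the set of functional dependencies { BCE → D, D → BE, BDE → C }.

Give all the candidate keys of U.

{D}, {B, C, E}

{D}⁺: D→BE adds B, E; BDE→C adds C → {B, C, D, E}.
{B, C, E}⁺: BCE→D adds D → {B, C, D, E}. Minimal: {C, E}⁺ = {C, E}; {B, E}⁺ = {B, E}; {B, C}⁺ = {B, C} — none reach the full schema.
Any other superkey contains one of these as a subset, so there are no further candidate keys.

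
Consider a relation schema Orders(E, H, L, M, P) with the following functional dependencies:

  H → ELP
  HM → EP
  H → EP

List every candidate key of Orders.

Attributes H, M never appear on any right-hand side, so every candidate key must contain {H, M}.
{H, M}⁺ = {E, H, L, M, P}, which is all of the schema, so {H, M} is the only candidate key.

{H, M}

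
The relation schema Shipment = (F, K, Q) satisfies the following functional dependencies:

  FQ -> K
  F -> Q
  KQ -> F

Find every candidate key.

{F}⁺: F→Q adds Q; FQ→K adds K → {F, K, Q}.
{K, Q}⁺: KQ→F adds F → {F, K, Q}. Minimal: {Q}⁺ = {Q}; {K}⁺ = {K} — none reach the full schema.
Any other superkey contains one of these as a subset, so there are no further candidate keys.

{F}; {K, Q}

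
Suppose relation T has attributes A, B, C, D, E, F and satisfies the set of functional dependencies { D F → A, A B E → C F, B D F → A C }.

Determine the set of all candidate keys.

{A, B, D, E}, {B, D, E, F}

Attributes B, D, E never appear on any right-hand side, so every candidate key must contain {B, D, E}.
{B, D, E}⁺ = {B, D, E}, which is not all of the schema, so we must add further attributes.
{A, B, D, E}⁺: ABE→CF adds C, F → {A, B, C, D, E, F}.
{B, D, E, F}⁺: DF→A adds A; ABE→CF adds C → {A, B, C, D, E, F}.
Any other superkey contains one of these as a subset, so there are no further candidate keys.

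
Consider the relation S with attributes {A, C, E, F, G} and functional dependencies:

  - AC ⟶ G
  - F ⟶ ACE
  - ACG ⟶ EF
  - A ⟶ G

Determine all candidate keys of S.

{F}; {A, C}

{F}⁺: F→ACE adds A, C, E; A→G adds G → {A, C, E, F, G}.
{A, C}⁺: AC→G adds G; ACG→EF adds E, F → {A, C, E, F, G}.
Any other superkey contains one of these as a subset, so there are no further candidate keys.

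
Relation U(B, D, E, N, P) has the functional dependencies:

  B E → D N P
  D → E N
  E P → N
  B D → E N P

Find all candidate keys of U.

(B, D), (B, E)

Attribute B never appears on the right-hand side of any dependency, so B must belong to every candidate key.
{B}⁺ = {B}, which is not all of the schema, so we must add further attributes.
{B, D}⁺: D→EN adds E, N; BD→ENP adds P → {B, D, E, N, P}.
{B, E}⁺: BE→DNP adds D, N, P → {B, D, E, N, P}.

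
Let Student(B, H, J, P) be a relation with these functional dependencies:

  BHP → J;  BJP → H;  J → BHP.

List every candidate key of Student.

J; BHP

{J}⁺: J→BHP adds B, H, P → {B, H, J, P}.
{B, H, P}⁺: BHP→J adds J → {B, H, J, P}.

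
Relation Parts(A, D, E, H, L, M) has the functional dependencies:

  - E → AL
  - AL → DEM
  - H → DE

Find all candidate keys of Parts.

Attribute H never appears on the right-hand side of any dependency, so H must belong to every candidate key.
{H}⁺ = {A, D, E, H, L, M}, which is all of the schema, so {H} is the only candidate key.

(H)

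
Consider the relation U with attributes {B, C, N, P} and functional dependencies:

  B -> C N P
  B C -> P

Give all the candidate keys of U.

Attribute B never appears on the right-hand side of any dependency, so B must belong to every candidate key.
{B}⁺ = {B, C, N, P}, which is all of the schema, so {B} is the only candidate key.

{B}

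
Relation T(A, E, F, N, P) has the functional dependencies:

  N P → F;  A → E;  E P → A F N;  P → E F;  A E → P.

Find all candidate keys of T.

{A}; {P}

{A}⁺: A→E adds E; AE→P adds P; EP→AFN adds F, N → {A, E, F, N, P}.
{P}⁺: P→EF adds E, F; EP→AFN adds A, N → {A, E, F, N, P}.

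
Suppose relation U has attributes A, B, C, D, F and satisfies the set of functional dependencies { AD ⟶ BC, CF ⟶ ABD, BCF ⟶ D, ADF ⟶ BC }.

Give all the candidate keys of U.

(C, F); (A, D, F)

{C, F}⁺: CF→ABD adds A, B, D → {A, B, C, D, F}. Minimal: {F}⁺ = {F}; {C}⁺ = {C} — none reach the full schema.
{A, D, F}⁺: AD→BC adds B, C → {A, B, C, D, F}. Minimal: {D, F}⁺ = {D, F}; {A, F}⁺ = {A, F}; {A, D}⁺ = {A, B, C, D} — none reach the full schema.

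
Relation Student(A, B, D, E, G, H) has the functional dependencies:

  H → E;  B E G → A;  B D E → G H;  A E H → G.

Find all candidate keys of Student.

{B, D, E}, {B, D, H}

{B, D, E}⁺: BDE→GH adds G, H; BEG→A adds A → {A, B, D, E, G, H}.
{B, D, H}⁺: H→E adds E; BDE→GH adds G; BEG→A adds A → {A, B, D, E, G, H}.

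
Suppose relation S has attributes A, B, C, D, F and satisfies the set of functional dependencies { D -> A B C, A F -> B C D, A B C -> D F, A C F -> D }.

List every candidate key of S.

(D), (A, F), (A, B, C)

{D}⁺: D→ABC adds A, B, C; ABC→DF adds F → {A, B, C, D, F}.
{A, F}⁺: AF→BCD adds B, C, D → {A, B, C, D, F}. Minimal: {F}⁺ = {F}; {A}⁺ = {A} — none reach the full schema.
{A, B, C}⁺: ABC→DF adds D, F → {A, B, C, D, F}. Minimal: {B, C}⁺ = {B, C}; {A, C}⁺ = {A, C}; {A, B}⁺ = {A, B} — none reach the full schema.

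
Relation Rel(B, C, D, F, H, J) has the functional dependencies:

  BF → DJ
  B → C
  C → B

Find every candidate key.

Attributes F, H never appear on any right-hand side, so every candidate key must contain {F, H}.
{F, H}⁺ = {F, H}, which is not all of the schema, so we must add further attributes.
{B, F, H}⁺: BF→DJ adds D, J; B→C adds C → {B, C, D, F, H, J}. Minimal: {F, H}⁺ = {F, H}; {B, H}⁺ = {B, C, H}; {B, F}⁺ = {B, C, D, F, J} — none reach the full schema.
{C, F, H}⁺: C→B adds B; BF→DJ adds D, J → {B, C, D, F, H, J}. Minimal: {F, H}⁺ = {F, H}; {C, H}⁺ = {B, C, H}; {C, F}⁺ = {B, C, D, F, J} — none reach the full schema.
Any other superkey contains one of these as a subset, so there are no further candidate keys.

BFH; CFH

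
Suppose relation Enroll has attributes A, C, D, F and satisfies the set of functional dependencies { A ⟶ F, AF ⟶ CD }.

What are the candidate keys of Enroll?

Attribute A never appears on the right-hand side of any dependency, so A must belong to every candidate key.
{A}⁺ = {A, C, D, F}, which is all of the schema, so {A} is the only candidate key.

{A}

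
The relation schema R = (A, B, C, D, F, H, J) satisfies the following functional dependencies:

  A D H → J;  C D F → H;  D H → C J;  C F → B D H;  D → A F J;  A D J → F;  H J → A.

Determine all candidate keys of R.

{C, D}⁺: D→AFJ adds A, F, J; CDF→H adds H; CF→BDH adds B → {A, B, C, D, F, H, J}. Minimal: {D}⁺ = {A, D, F, J}; {C}⁺ = {C} — none reach the full schema.
{C, F}⁺: CF→BDH adds B, D, H; D→AFJ adds A, J → {A, B, C, D, F, H, J}. Minimal: {F}⁺ = {F}; {C}⁺ = {C} — none reach the full schema.
{D, H}⁺: DH→CJ adds C, J; D→AFJ adds A, F; CF→BDH adds B → {A, B, C, D, F, H, J}. Minimal: {H}⁺ = {H}; {D}⁺ = {A, D, F, J} — none reach the full schema.
Any other superkey contains one of these as a subset, so there are no further candidate keys.

{C, D}, {C, F}, {D, H}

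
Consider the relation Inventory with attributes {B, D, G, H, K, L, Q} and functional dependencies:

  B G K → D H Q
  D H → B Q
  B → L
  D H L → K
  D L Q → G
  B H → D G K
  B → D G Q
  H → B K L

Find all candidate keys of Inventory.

H, BK

{H}⁺: H→BKL adds B, K, L; BH→DGK adds D, G; B→DGQ adds Q → {B, D, G, H, K, L, Q}.
{B, K}⁺: B→L adds L; B→DGQ adds D, G, Q; BGK→DHQ adds H → {B, D, G, H, K, L, Q}.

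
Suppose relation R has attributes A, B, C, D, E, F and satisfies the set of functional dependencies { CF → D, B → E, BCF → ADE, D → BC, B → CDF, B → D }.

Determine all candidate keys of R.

{B}⁺: B→E adds E; B→CDF adds C, D, F; BCF→ADE adds A → {A, B, C, D, E, F}.
{D}⁺: D→BC adds B, C; B→CDF adds F; B→E adds E; BCF→ADE adds A → {A, B, C, D, E, F}.
{C, F}⁺: CF→D adds D; D→BC adds B; B→E adds E; BCF→ADE adds A → {A, B, C, D, E, F}. Minimal: {F}⁺ = {F}; {C}⁺ = {C} — none reach the full schema.
Any other superkey contains one of these as a subset, so there are no further candidate keys.

B, D, CF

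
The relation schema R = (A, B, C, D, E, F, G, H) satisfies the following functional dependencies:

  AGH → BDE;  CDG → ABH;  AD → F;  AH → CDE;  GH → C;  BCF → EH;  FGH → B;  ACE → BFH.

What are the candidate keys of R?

{A, G, H}, {C, D, G}, {D, G, H}, {A, C, E, G}, {A, B, C, F, G}

Attribute G never appears on the right-hand side of any dependency, so G must belong to every candidate key.
{G}⁺ = {G}, which is not all of the schema, so we must add further attributes.
{A, G, H}⁺: AGH→BDE adds B, D, E; AD→F adds F; AH→CDE adds C → {A, B, C, D, E, F, G, H}. Minimal: {G, H}⁺ = {C, G, H}; {A, H}⁺ = {A, B, C, D, E, F, H}; {A, G}⁺ = {A, G} — none reach the full schema.
{C, D, G}⁺: CDG→ABH adds A, B, H; AD→F adds F; AH→CDE adds E → {A, B, C, D, E, F, G, H}. Minimal: {D, G}⁺ = {D, G}; {C, G}⁺ = {C, G}; {C, D}⁺ = {C, D} — none reach the full schema.
{D, G, H}⁺: GH→C adds C; CDG→ABH adds A, B; AD→F adds F; AH→CDE adds E → {A, B, C, D, E, F, G, H}. Minimal: {G, H}⁺ = {C, G, H}; {D, H}⁺ = {D, H}; {D, G}⁺ = {D, G} — none reach the full schema.
{A, C, E, G}⁺: ACE→BFH adds B, F, H; AGH→BDE adds D → {A, B, C, D, E, F, G, H}. Minimal: {C, E, G}⁺ = {C, E, G}; {A, E, G}⁺ = {A, E, G}; {A, C, G}⁺ = {A, C, G}; … — none reach the full schema.
{A, B, C, F, G}⁺: BCF→EH adds E, H; AGH→BDE adds D → {A, B, C, D, E, F, G, H}. Minimal: {B, C, F, G}⁺ = {B, C, E, F, G, H}; {A, C, F, G}⁺ = {A, C, F, G}; {A, B, F, G}⁺ = {A, B, F, G}; … — none reach the full schema.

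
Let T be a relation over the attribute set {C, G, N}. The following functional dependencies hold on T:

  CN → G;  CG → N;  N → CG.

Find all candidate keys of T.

N, CG

{N}⁺: N→CG adds C, G → {C, G, N}.
{C, G}⁺: CG→N adds N → {C, G, N}. Minimal: {G}⁺ = {G}; {C}⁺ = {C} — none reach the full schema.
Any other superkey contains one of these as a subset, so there are no further candidate keys.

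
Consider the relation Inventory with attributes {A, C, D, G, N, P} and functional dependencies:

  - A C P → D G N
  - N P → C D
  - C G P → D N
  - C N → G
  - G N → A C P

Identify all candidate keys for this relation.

{C, N}, {G, N}, {N, P}, {A, C, P}, {C, G, P}

{C, N}⁺: CN→G adds G; GN→ACP adds A, P; ACP→DGN adds D → {A, C, D, G, N, P}. Minimal: {N}⁺ = {N}; {C}⁺ = {C} — none reach the full schema.
{G, N}⁺: GN→ACP adds A, C, P; ACP→DGN adds D → {A, C, D, G, N, P}. Minimal: {N}⁺ = {N}; {G}⁺ = {G} — none reach the full schema.
{N, P}⁺: NP→CD adds C, D; CN→G adds G; GN→ACP adds A → {A, C, D, G, N, P}. Minimal: {P}⁺ = {P}; {N}⁺ = {N} — none reach the full schema.
{A, C, P}⁺: ACP→DGN adds D, G, N → {A, C, D, G, N, P}. Minimal: {C, P}⁺ = {C, P}; {A, P}⁺ = {A, P}; {A, C}⁺ = {A, C} — none reach the full schema.
{C, G, P}⁺: CGP→DN adds D, N; GN→ACP adds A → {A, C, D, G, N, P}. Minimal: {G, P}⁺ = {G, P}; {C, P}⁺ = {C, P}; {C, G}⁺ = {C, G} — none reach the full schema.
Any other superkey contains one of these as a subset, so there are no further candidate keys.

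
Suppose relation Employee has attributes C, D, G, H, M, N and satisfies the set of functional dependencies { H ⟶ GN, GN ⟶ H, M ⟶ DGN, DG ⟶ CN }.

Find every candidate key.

{M}

{M}⁺: M→DGN adds D, G, N; DG→CN adds C; GN→H adds H → {C, D, G, H, M, N}.
No other minimal superkey exists.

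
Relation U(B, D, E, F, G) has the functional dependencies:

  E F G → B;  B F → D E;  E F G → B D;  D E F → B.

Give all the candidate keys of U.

BFG, EFG

Attributes F, G never appear on any right-hand side, so every candidate key must contain {F, G}.
{F, G}⁺ = {F, G}, which is not all of the schema, so we must add further attributes.
{B, F, G}⁺: BF→DE adds D, E → {B, D, E, F, G}. Minimal: {F, G}⁺ = {F, G}; {B, G}⁺ = {B, G}; {B, F}⁺ = {B, D, E, F} — none reach the full schema.
{E, F, G}⁺: EFG→B adds B; BF→DE adds D → {B, D, E, F, G}. Minimal: {F, G}⁺ = {F, G}; {E, G}⁺ = {E, G}; {E, F}⁺ = {E, F} — none reach the full schema.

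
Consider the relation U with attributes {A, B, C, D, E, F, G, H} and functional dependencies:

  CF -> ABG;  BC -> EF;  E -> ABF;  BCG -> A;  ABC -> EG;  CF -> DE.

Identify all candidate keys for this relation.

Attributes C, H never appear on any right-hand side, so every candidate key must contain {C, H}.
{C, H}⁺ = {C, H}, which is not all of the schema, so we must add further attributes.
{B, C, H}⁺: BC→EF adds E, F; E→ABF adds A; ABC→EG adds G; CF→DE adds D → {A, B, C, D, E, F, G, H}. Minimal: {C, H}⁺ = {C, H}; {B, H}⁺ = {B, H}; {B, C}⁺ = {A, B, C, D, E, F, G} — none reach the full schema.
{C, E, H}⁺: E→ABF adds A, B, F; ABC→EG adds G; CF→DE adds D → {A, B, C, D, E, F, G, H}. Minimal: {E, H}⁺ = {A, B, E, F, H}; {C, H}⁺ = {C, H}; {C, E}⁺ = {A, B, C, D, E, F, G} — none reach the full schema.
{C, F, H}⁺: CF→ABG adds A, B, G; BC→EF adds E; CF→DE adds D → {A, B, C, D, E, F, G, H}. Minimal: {F, H}⁺ = {F, H}; {C, H}⁺ = {C, H}; {C, F}⁺ = {A, B, C, D, E, F, G} — none reach the full schema.

BCH; CEH; CFH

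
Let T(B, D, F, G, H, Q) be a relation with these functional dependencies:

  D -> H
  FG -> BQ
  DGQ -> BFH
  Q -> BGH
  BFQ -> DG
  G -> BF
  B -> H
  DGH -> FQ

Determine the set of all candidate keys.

{G}, {Q}

{G}⁺: G→BF adds B, F; B→H adds H; FG→BQ adds Q; BFQ→DG adds D → {B, D, F, G, H, Q}.
{Q}⁺: Q→BGH adds B, G, H; G→BF adds F; BFQ→DG adds D → {B, D, F, G, H, Q}.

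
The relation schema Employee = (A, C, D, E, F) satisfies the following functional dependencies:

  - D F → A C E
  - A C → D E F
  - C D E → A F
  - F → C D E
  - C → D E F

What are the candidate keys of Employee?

{C}⁺: C→DEF adds D, E, F; DF→ACE adds A → {A, C, D, E, F}.
{F}⁺: F→CDE adds C, D, E; DF→ACE adds A → {A, C, D, E, F}.
Any other superkey contains one of these as a subset, so there are no further candidate keys.

C, F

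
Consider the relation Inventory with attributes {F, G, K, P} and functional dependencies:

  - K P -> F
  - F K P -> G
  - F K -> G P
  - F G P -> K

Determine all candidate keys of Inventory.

FK, KP, FGP

{F, K}⁺: FK→GP adds G, P → {F, G, K, P}. Minimal: {K}⁺ = {K}; {F}⁺ = {F} — none reach the full schema.
{K, P}⁺: KP→F adds F; FKP→G adds G → {F, G, K, P}. Minimal: {P}⁺ = {P}; {K}⁺ = {K} — none reach the full schema.
{F, G, P}⁺: FGP→K adds K → {F, G, K, P}. Minimal: {G, P}⁺ = {G, P}; {F, P}⁺ = {F, P}; {F, G}⁺ = {F, G} — none reach the full schema.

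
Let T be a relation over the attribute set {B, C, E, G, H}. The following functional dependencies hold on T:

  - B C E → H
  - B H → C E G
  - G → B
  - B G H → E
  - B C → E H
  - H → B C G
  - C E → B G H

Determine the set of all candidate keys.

{H}, {B, C}, {C, E}, {C, G}

{H}⁺: H→BCG adds B, C, G; BH→CEG adds E → {B, C, E, G, H}.
{B, C}⁺: BC→EH adds E, H; H→BCG adds G → {B, C, E, G, H}. Minimal: {C}⁺ = {C}; {B}⁺ = {B} — none reach the full schema.
{C, E}⁺: CE→BGH adds B, G, H → {B, C, E, G, H}. Minimal: {E}⁺ = {E}; {C}⁺ = {C} — none reach the full schema.
{C, G}⁺: G→B adds B; BC→EH adds E, H → {B, C, E, G, H}. Minimal: {G}⁺ = {B, G}; {C}⁺ = {C} — none reach the full schema.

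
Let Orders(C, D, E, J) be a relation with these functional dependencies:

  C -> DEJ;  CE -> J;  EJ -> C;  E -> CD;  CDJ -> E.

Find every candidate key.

{C}⁺: C→DEJ adds D, E, J → {C, D, E, J}.
{E}⁺: E→CD adds C, D; C→DEJ adds J → {C, D, E, J}.

{C}; {E}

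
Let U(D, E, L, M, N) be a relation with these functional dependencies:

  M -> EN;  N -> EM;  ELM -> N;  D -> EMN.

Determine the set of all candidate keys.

{D, L}

{D, L}⁺: D→EMN adds E, M, N → {D, E, L, M, N}. Minimal: {L}⁺ = {L}; {D}⁺ = {D, E, M, N} — none reach the full schema.
No other minimal superkey exists.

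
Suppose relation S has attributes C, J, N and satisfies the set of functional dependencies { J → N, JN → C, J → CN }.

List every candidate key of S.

{J}

Attribute J never appears on the right-hand side of any dependency, so J must belong to every candidate key.
{J}⁺ = {C, J, N}, which is all of the schema, so {J} is the only candidate key.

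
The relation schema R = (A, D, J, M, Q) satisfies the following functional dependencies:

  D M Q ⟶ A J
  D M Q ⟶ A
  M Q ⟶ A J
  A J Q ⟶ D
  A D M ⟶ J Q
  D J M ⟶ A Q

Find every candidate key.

Attribute M never appears on the right-hand side of any dependency, so M must belong to every candidate key.
{M}⁺ = {M}, which is not all of the schema, so we must add further attributes.
{M, Q}⁺: MQ→AJ adds A, J; AJQ→D adds D → {A, D, J, M, Q}. Minimal: {Q}⁺ = {Q}; {M}⁺ = {M} — none reach the full schema.
{A, D, M}⁺: ADM→JQ adds J, Q → {A, D, J, M, Q}. Minimal: {D, M}⁺ = {D, M}; {A, M}⁺ = {A, M}; {A, D}⁺ = {A, D} — none reach the full schema.
{D, J, M}⁺: DJM→AQ adds A, Q → {A, D, J, M, Q}. Minimal: {J, M}⁺ = {J, M}; {D, M}⁺ = {D, M}; {D, J}⁺ = {D, J} — none reach the full schema.

MQ, ADM, DJM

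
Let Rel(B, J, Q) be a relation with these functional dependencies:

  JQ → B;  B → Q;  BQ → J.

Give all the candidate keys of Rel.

B; JQ

{B}⁺: B→Q adds Q; BQ→J adds J → {B, J, Q}.
{J, Q}⁺: JQ→B adds B → {B, J, Q}.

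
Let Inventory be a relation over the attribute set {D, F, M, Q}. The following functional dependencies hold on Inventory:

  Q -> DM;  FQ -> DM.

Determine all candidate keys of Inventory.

Attributes F, Q never appear on any right-hand side, so every candidate key must contain {F, Q}.
{F, Q}⁺ = {D, F, M, Q}, which is all of the schema, so {F, Q} is the only candidate key.

{F, Q}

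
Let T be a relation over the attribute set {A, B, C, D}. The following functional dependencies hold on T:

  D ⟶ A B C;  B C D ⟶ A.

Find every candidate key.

Attribute D never appears on the right-hand side of any dependency, so D must belong to every candidate key.
{D}⁺ = {A, B, C, D}, which is all of the schema, so {D} is the only candidate key.

{D}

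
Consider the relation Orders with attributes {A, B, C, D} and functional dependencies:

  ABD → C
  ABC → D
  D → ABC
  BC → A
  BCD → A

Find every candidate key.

{D}⁺: D→ABC adds A, B, C → {A, B, C, D}.
{B, C}⁺: BC→A adds A; ABC→D adds D → {A, B, C, D}. Minimal: {C}⁺ = {C}; {B}⁺ = {B} — none reach the full schema.

{D}, {B, C}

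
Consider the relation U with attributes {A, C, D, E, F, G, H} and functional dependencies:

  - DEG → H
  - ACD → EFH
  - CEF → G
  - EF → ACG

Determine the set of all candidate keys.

ACD; DEF

Attribute D never appears on the right-hand side of any dependency, so D must belong to every candidate key.
{D}⁺ = {D}, which is not all of the schema, so we must add further attributes.
{A, C, D}⁺: ACD→EFH adds E, F, H; CEF→G adds G → {A, C, D, E, F, G, H}.
{D, E, F}⁺: EF→ACG adds A, C, G; DEG→H adds H → {A, C, D, E, F, G, H}.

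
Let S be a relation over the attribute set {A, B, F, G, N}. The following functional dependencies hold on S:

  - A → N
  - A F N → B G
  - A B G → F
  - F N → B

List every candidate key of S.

AF, ABG

Attribute A never appears on the right-hand side of any dependency, so A must belong to every candidate key.
{A}⁺ = {A, N}, which is not all of the schema, so we must add further attributes.
{A, F}⁺: A→N adds N; AFN→BG adds B, G → {A, B, F, G, N}. Minimal: {F}⁺ = {F}; {A}⁺ = {A, N} — none reach the full schema.
{A, B, G}⁺: A→N adds N; ABG→F adds F → {A, B, F, G, N}. Minimal: {B, G}⁺ = {B, G}; {A, G}⁺ = {A, G, N}; {A, B}⁺ = {A, B, N} — none reach the full schema.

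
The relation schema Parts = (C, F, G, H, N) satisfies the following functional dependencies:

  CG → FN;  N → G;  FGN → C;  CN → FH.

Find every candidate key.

{C, G}⁺: CG→FN adds F, N; CN→FH adds H → {C, F, G, H, N}. Minimal: {G}⁺ = {G}; {C}⁺ = {C} — none reach the full schema.
{C, N}⁺: N→G adds G; CN→FH adds F, H → {C, F, G, H, N}. Minimal: {N}⁺ = {G, N}; {C}⁺ = {C} — none reach the full schema.
{F, N}⁺: N→G adds G; FGN→C adds C; CN→FH adds H → {C, F, G, H, N}. Minimal: {N}⁺ = {G, N}; {F}⁺ = {F} — none reach the full schema.
Any other superkey contains one of these as a subset, so there are no further candidate keys.

{C, G}, {C, N}, {F, N}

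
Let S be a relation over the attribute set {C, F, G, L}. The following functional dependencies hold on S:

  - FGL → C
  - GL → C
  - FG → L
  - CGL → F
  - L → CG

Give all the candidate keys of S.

{L}; {F, G}

{L}⁺: L→CG adds C, G; CGL→F adds F → {C, F, G, L}.
{F, G}⁺: FG→L adds L; L→CG adds C → {C, F, G, L}. Minimal: {G}⁺ = {G}; {F}⁺ = {F} — none reach the full schema.
Any other superkey contains one of these as a subset, so there are no further candidate keys.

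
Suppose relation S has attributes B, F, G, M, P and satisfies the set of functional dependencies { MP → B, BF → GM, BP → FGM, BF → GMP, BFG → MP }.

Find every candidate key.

{B, F}⁺: BF→GM adds G, M; BF→GMP adds P → {B, F, G, M, P}.
{B, P}⁺: BP→FGM adds F, G, M → {B, F, G, M, P}.
{M, P}⁺: MP→B adds B; BP→FGM adds F, G → {B, F, G, M, P}.

BF, BP, MP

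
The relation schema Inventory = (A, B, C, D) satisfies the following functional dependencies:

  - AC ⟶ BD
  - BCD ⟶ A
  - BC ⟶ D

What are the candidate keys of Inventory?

Attribute C never appears on the right-hand side of any dependency, so C must belong to every candidate key.
{C}⁺ = {C}, which is not all of the schema, so we must add further attributes.
{A, C}⁺: AC→BD adds B, D → {A, B, C, D}. Minimal: {C}⁺ = {C}; {A}⁺ = {A} — none reach the full schema.
{B, C}⁺: BC→D adds D; BCD→A adds A → {A, B, C, D}. Minimal: {C}⁺ = {C}; {B}⁺ = {B} — none reach the full schema.

{A, C}, {B, C}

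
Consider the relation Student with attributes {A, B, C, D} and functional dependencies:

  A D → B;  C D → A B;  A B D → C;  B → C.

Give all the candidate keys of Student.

AD, BD, CD

Attribute D never appears on the right-hand side of any dependency, so D must belong to every candidate key.
{D}⁺ = {D}, which is not all of the schema, so we must add further attributes.
{A, D}⁺: AD→B adds B; ABD→C adds C → {A, B, C, D}. Minimal: {D}⁺ = {D}; {A}⁺ = {A} — none reach the full schema.
{B, D}⁺: B→C adds C; CD→AB adds A → {A, B, C, D}. Minimal: {D}⁺ = {D}; {B}⁺ = {B, C} — none reach the full schema.
{C, D}⁺: CD→AB adds A, B → {A, B, C, D}. Minimal: {D}⁺ = {D}; {C}⁺ = {C} — none reach the full schema.
Any other superkey contains one of these as a subset, so there are no further candidate keys.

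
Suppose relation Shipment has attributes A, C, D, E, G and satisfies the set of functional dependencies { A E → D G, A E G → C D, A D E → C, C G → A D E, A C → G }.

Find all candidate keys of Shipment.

{A, C}⁺: AC→G adds G; CG→ADE adds D, E → {A, C, D, E, G}. Minimal: {C}⁺ = {C}; {A}⁺ = {A} — none reach the full schema.
{A, E}⁺: AE→DG adds D, G; AEG→CD adds C → {A, C, D, E, G}. Minimal: {E}⁺ = {E}; {A}⁺ = {A} — none reach the full schema.
{C, G}⁺: CG→ADE adds A, D, E → {A, C, D, E, G}. Minimal: {G}⁺ = {G}; {C}⁺ = {C} — none reach the full schema.

{A, C}; {A, E}; {C, G}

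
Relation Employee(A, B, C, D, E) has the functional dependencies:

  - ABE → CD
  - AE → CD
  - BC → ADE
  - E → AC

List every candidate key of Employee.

{B, C}; {B, E}

Attribute B never appears on the right-hand side of any dependency, so B must belong to every candidate key.
{B}⁺ = {B}, which is not all of the schema, so we must add further attributes.
{B, C}⁺: BC→ADE adds A, D, E → {A, B, C, D, E}. Minimal: {C}⁺ = {C}; {B}⁺ = {B} — none reach the full schema.
{B, E}⁺: E→AC adds A, C; ABE→CD adds D → {A, B, C, D, E}. Minimal: {E}⁺ = {A, C, D, E}; {B}⁺ = {B} — none reach the full schema.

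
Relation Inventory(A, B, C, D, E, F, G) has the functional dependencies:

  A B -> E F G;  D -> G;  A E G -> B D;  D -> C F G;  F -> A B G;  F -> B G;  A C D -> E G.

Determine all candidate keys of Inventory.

{D}⁺: D→G adds G; D→CFG adds C, F; F→ABG adds A, B; ACD→EG adds E → {A, B, C, D, E, F, G}.
{F}⁺: F→ABG adds A, B, G; AB→EFG adds E; AEG→BD adds D; D→CFG adds C → {A, B, C, D, E, F, G}.
{A, B}⁺: AB→EFG adds E, F, G; AEG→BD adds D; D→CFG adds C → {A, B, C, D, E, F, G}. Minimal: {B}⁺ = {B}; {A}⁺ = {A} — none reach the full schema.
{A, E, G}⁺: AEG→BD adds B, D; D→CFG adds C, F → {A, B, C, D, E, F, G}. Minimal: {E, G}⁺ = {E, G}; {A, G}⁺ = {A, G}; {A, E}⁺ = {A, E} — none reach the full schema.
Any other superkey contains one of these as a subset, so there are no further candidate keys.

(D), (F), (A, B), (A, E, G)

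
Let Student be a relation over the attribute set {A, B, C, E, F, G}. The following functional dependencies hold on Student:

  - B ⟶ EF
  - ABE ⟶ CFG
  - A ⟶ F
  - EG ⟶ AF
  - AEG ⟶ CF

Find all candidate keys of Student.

AB, BG

Attribute B never appears on the right-hand side of any dependency, so B must belong to every candidate key.
{B}⁺ = {B, E, F}, which is not all of the schema, so we must add further attributes.
{A, B}⁺: B→EF adds E, F; ABE→CFG adds C, G → {A, B, C, E, F, G}. Minimal: {B}⁺ = {B, E, F}; {A}⁺ = {A, F} — none reach the full schema.
{B, G}⁺: B→EF adds E, F; EG→AF adds A; AEG→CF adds C → {A, B, C, E, F, G}. Minimal: {G}⁺ = {G}; {B}⁺ = {B, E, F} — none reach the full schema.
Any other superkey contains one of these as a subset, so there are no further candidate keys.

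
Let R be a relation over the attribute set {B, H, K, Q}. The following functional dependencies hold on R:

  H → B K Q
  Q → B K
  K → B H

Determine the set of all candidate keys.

{H}; {K}; {Q}

{H}⁺: H→BKQ adds B, K, Q → {B, H, K, Q}.
{K}⁺: K→BH adds B, H; H→BKQ adds Q → {B, H, K, Q}.
{Q}⁺: Q→BK adds B, K; K→BH adds H → {B, H, K, Q}.
Any other superkey contains one of these as a subset, so there are no further candidate keys.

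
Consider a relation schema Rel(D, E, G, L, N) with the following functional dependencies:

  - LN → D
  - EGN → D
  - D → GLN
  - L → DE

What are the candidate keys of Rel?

{D}⁺: D→GLN adds G, L, N; L→DE adds E → {D, E, G, L, N}.
{L}⁺: L→DE adds D, E; D→GLN adds G, N → {D, E, G, L, N}.
{E, G, N}⁺: EGN→D adds D; D→GLN adds L → {D, E, G, L, N}. Minimal: {G, N}⁺ = {G, N}; {E, N}⁺ = {E, N}; {E, G}⁺ = {E, G} — none reach the full schema.
Any other superkey contains one of these as a subset, so there are no further candidate keys.

D, L, EGN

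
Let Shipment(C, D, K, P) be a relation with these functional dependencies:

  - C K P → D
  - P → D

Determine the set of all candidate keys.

(C, K, P)

Attributes C, K, P never appear on any right-hand side, so every candidate key must contain {C, K, P}.
{C, K, P}⁺ = {C, D, K, P}, which is all of the schema, so {C, K, P} is the only candidate key.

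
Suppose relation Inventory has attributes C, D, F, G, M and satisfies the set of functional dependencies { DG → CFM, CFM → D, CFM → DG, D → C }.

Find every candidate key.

{D, G}; {C, F, M}; {D, F, M}

{D, G}⁺: DG→CFM adds C, F, M → {C, D, F, G, M}. Minimal: {G}⁺ = {G}; {D}⁺ = {C, D} — none reach the full schema.
{C, F, M}⁺: CFM→D adds D; CFM→DG adds G → {C, D, F, G, M}. Minimal: {F, M}⁺ = {F, M}; {C, M}⁺ = {C, M}; {C, F}⁺ = {C, F} — none reach the full schema.
{D, F, M}⁺: D→C adds C; CFM→DG adds G → {C, D, F, G, M}. Minimal: {F, M}⁺ = {F, M}; {D, M}⁺ = {C, D, M}; {D, F}⁺ = {C, D, F} — none reach the full schema.
Any other superkey contains one of these as a subset, so there are no further candidate keys.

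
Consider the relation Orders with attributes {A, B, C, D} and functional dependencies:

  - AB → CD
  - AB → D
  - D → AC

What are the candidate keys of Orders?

{A, B}⁺: AB→CD adds C, D → {A, B, C, D}. Minimal: {B}⁺ = {B}; {A}⁺ = {A} — none reach the full schema.
{B, D}⁺: D→AC adds A, C → {A, B, C, D}. Minimal: {D}⁺ = {A, C, D}; {B}⁺ = {B} — none reach the full schema.
Any other superkey contains one of these as a subset, so there are no further candidate keys.

{A, B}, {B, D}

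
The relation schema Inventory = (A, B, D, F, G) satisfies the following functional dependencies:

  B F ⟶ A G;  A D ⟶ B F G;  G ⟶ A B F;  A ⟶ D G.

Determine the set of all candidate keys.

(A); (G); (B, F)

{A}⁺: A→DG adds D, G; AD→BFG adds B, F → {A, B, D, F, G}.
{G}⁺: G→ABF adds A, B, F; A→DG adds D → {A, B, D, F, G}.
{B, F}⁺: BF→AG adds A, G; A→DG adds D → {A, B, D, F, G}. Minimal: {F}⁺ = {F}; {B}⁺ = {B} — none reach the full schema.
Any other superkey contains one of these as a subset, so there are no further candidate keys.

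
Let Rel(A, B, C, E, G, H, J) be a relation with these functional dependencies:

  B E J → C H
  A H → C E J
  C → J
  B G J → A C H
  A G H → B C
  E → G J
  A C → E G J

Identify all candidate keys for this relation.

{A, H}⁺: AH→CEJ adds C, E, J; E→GJ adds G; AGH→BC adds B → {A, B, C, E, G, H, J}. Minimal: {H}⁺ = {H}; {A}⁺ = {A} — none reach the full schema.
{B, E}⁺: E→GJ adds G, J; BEJ→CH adds C, H; BGJ→ACH adds A → {A, B, C, E, G, H, J}. Minimal: {E}⁺ = {E, G, J}; {B}⁺ = {B} — none reach the full schema.
{A, B, C}⁺: C→J adds J; AC→EGJ adds E, G; BEJ→CH adds H → {A, B, C, E, G, H, J}. Minimal: {B, C}⁺ = {B, C, J}; {A, C}⁺ = {A, C, E, G, J}; {A, B}⁺ = {A, B} — none reach the full schema.
{B, C, G}⁺: C→J adds J; BGJ→ACH adds A, H; AC→EGJ adds E → {A, B, C, E, G, H, J}. Minimal: {C, G}⁺ = {C, G, J}; {B, G}⁺ = {B, G}; {B, C}⁺ = {B, C, J} — none reach the full schema.
{B, G, J}⁺: BGJ→ACH adds A, C, H; AC→EGJ adds E → {A, B, C, E, G, H, J}. Minimal: {G, J}⁺ = {G, J}; {B, J}⁺ = {B, J}; {B, G}⁺ = {B, G} — none reach the full schema.
Any other superkey contains one of these as a subset, so there are no further candidate keys.

{A, H}; {B, E}; {A, B, C}; {B, C, G}; {B, G, J}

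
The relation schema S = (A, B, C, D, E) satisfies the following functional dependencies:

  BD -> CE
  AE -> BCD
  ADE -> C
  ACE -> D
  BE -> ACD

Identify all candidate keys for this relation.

{A, E}⁺: AE→BCD adds B, C, D → {A, B, C, D, E}. Minimal: {E}⁺ = {E}; {A}⁺ = {A} — none reach the full schema.
{B, D}⁺: BD→CE adds C, E; BE→ACD adds A → {A, B, C, D, E}. Minimal: {D}⁺ = {D}; {B}⁺ = {B} — none reach the full schema.
{B, E}⁺: BE→ACD adds A, C, D → {A, B, C, D, E}. Minimal: {E}⁺ = {E}; {B}⁺ = {B} — none reach the full schema.
Any other superkey contains one of these as a subset, so there are no further candidate keys.

AE, BD, BE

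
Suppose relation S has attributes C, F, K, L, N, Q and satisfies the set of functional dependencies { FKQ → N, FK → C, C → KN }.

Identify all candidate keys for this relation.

{C, F, L, Q}; {F, K, L, Q}

{C, F, L, Q}⁺: C→KN adds K, N → {C, F, K, L, N, Q}.
{F, K, L, Q}⁺: FKQ→N adds N; FK→C adds C → {C, F, K, L, N, Q}.
Any other superkey contains one of these as a subset, so there are no further candidate keys.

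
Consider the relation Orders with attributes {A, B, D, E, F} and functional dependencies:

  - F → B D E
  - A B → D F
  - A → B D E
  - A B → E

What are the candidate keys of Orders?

Attribute A never appears on the right-hand side of any dependency, so A must belong to every candidate key.
{A}⁺ = {A, B, D, E, F}, which is all of the schema, so {A} is the only candidate key.

(A)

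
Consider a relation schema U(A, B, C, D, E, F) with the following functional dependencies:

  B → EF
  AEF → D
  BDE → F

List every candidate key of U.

{A, B, C}⁺: B→EF adds E, F; AEF→D adds D → {A, B, C, D, E, F}. Minimal: {B, C}⁺ = {B, C, E, F}; {A, C}⁺ = {A, C}; {A, B}⁺ = {A, B, D, E, F} — none reach the full schema.
No other minimal superkey exists.

ABC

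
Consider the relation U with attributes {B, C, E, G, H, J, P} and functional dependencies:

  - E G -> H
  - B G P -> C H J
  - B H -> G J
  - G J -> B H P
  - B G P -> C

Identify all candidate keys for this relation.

Attribute E never appears on the right-hand side of any dependency, so E must belong to every candidate key.
{E}⁺ = {E}, which is not all of the schema, so we must add further attributes.
{B, E, G}⁺: EG→H adds H; BH→GJ adds J; GJ→BHP adds P; BGP→C adds C → {B, C, E, G, H, J, P}.
{B, E, H}⁺: BH→GJ adds G, J; GJ→BHP adds P; BGP→C adds C → {B, C, E, G, H, J, P}.
{E, G, J}⁺: EG→H adds H; GJ→BHP adds B, P; BGP→C adds C → {B, C, E, G, H, J, P}.

{B, E, G}; {B, E, H}; {E, G, J}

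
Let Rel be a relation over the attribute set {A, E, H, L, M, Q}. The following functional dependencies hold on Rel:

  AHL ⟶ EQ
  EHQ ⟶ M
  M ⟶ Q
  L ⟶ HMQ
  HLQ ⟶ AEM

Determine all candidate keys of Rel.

(L)

Attribute L never appears on the right-hand side of any dependency, so L must belong to every candidate key.
{L}⁺ = {A, E, H, L, M, Q}, which is all of the schema, so {L} is the only candidate key.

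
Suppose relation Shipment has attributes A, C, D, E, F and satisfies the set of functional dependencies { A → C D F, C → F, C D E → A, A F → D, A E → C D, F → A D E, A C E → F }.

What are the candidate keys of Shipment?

{A}, {C}, {F}

{A}⁺: A→CDF adds C, D, F; F→ADE adds E → {A, C, D, E, F}.
{C}⁺: C→F adds F; F→ADE adds A, D, E → {A, C, D, E, F}.
{F}⁺: F→ADE adds A, D, E; A→CDF adds C → {A, C, D, E, F}.
Any other superkey contains one of these as a subset, so there are no further candidate keys.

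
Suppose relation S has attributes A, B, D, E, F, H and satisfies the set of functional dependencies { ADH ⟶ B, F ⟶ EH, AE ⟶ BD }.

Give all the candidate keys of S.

Attributes A, F never appear on any right-hand side, so every candidate key must contain {A, F}.
{A, F}⁺ = {A, B, D, E, F, H}, which is all of the schema, so {A, F} is the only candidate key.

{A, F}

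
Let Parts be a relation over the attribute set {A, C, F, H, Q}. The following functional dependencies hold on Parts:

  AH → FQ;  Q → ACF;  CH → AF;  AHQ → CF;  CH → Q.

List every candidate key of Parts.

AH; CH; HQ

{A, H}⁺: AH→FQ adds F, Q; Q→ACF adds C → {A, C, F, H, Q}. Minimal: {H}⁺ = {H}; {A}⁺ = {A} — none reach the full schema.
{C, H}⁺: CH→AF adds A, F; CH→Q adds Q → {A, C, F, H, Q}. Minimal: {H}⁺ = {H}; {C}⁺ = {C} — none reach the full schema.
{H, Q}⁺: Q→ACF adds A, C, F → {A, C, F, H, Q}. Minimal: {Q}⁺ = {A, C, F, Q}; {H}⁺ = {H} — none reach the full schema.
Any other superkey contains one of these as a subset, so there are no further candidate keys.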